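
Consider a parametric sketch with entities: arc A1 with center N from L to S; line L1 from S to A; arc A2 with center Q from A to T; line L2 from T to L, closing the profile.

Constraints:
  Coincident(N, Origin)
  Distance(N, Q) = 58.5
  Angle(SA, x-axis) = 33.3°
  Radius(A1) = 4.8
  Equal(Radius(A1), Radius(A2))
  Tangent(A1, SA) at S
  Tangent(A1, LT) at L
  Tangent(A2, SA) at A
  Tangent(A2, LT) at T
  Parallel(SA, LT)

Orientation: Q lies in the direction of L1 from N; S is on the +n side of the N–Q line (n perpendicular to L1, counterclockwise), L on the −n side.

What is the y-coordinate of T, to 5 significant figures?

28.106

The slot axis is L1's direction at 33.3°, so u = (cos 33.3°, sin 33.3°) = (0.83581, 0.54902) and n = (−sin 33.3°, cos 33.3°) = (-0.54902, 0.83581). N is at the origin and Q lies 58.5 along u from N, so Q = 58.5·u = (48.895, 32.118). Tangency of A1 to both parallel lines with radius 4.8 puts S and L at N ± 4.8·n: S = (-2.6353, 4.0119), L = (2.6353, -4.0119). Equal radii place A and T the same way about Q: A = Q + 4.8·n = (46.259, 36.130), T = Q − 4.8·n = (51.530, 28.106). So T.y = 28.106.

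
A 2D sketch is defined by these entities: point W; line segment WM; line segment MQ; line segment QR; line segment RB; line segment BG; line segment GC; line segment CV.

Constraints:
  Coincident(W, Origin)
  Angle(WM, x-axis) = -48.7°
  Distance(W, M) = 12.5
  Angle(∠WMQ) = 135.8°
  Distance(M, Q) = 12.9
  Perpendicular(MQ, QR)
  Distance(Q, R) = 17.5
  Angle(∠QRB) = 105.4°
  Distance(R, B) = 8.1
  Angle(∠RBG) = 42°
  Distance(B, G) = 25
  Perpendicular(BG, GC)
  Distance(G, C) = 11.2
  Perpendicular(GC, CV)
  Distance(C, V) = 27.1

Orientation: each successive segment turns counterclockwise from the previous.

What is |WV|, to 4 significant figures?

29.17

The perpendicularity gives GC at right angles to BG, so GC runs at 28.10°; with |GC| = 11.2, C = (36.52, -6.978). GC is perpendicular to CV, so CV runs at 118.1°; with |CV| = 27.1, V = (23.76, 16.93). Then |WV| = |V − W| = 29.17.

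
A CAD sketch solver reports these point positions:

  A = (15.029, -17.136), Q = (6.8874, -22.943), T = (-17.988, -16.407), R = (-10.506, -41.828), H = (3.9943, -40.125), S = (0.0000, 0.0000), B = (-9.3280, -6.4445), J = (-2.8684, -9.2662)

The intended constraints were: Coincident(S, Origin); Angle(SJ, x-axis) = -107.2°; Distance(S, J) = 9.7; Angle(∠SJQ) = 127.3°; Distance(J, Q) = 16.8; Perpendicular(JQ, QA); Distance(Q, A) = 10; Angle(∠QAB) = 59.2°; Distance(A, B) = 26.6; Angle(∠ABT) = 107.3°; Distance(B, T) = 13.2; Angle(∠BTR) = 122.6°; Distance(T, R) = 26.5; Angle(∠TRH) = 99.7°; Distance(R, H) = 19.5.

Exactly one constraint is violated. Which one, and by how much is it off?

Distance(R, H) = 19.5 — off by 4.90.

S = (0.00, 0.00) ✓; SJ at -107.2° ✓; |SJ| = 9.700 ✓; ∠SJQ = 127.3° ✓; |JQ| = 16.80 ✓; ∠(JQ, QA) = 90.00° ✓; |QA| = 10.00 ✓; ∠QAB = 59.20° ✓; |AB| = 26.60 ✓; ∠ABT = 107.3° ✓; |BT| = 13.20 ✓; ∠BTR = 122.6° ✓; |TR| = 26.50 ✓; ∠TRH = 99.70° ✓; |RH| = 14.60 ✗.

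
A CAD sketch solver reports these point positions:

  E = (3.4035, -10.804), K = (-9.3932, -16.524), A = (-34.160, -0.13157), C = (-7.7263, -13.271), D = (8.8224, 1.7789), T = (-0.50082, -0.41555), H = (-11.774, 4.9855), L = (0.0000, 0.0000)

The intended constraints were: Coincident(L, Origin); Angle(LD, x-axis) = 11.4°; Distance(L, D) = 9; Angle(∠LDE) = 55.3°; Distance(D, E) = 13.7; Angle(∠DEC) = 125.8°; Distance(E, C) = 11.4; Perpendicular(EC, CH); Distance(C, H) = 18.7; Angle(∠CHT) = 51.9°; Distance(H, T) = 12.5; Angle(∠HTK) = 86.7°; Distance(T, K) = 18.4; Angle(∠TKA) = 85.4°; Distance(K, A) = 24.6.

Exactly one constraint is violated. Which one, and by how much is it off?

Distance(K, A) = 24.6 — off by 5.10.

L = (0.00, 0.00) ✓; LD at 11.40° ✓; |LD| = 9.000 ✓; ∠LDE = 55.30° ✓; |DE| = 13.70 ✓; ∠DEC = 125.8° ✓; |EC| = 11.40 ✓; ∠(EC, CH) = 90.00° ✓; |CH| = 18.70 ✓; ∠CHT = 51.90° ✓; |HT| = 12.50 ✓; ∠HTK = 86.70° ✓; |TK| = 18.40 ✓; ∠TKA = 85.40° ✓; |KA| = 29.70 ✗.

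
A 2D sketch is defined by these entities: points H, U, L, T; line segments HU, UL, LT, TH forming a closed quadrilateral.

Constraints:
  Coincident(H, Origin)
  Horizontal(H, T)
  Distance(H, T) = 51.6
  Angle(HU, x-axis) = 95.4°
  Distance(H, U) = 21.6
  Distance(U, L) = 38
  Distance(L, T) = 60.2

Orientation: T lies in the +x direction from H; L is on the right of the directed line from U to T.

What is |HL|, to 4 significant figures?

17.45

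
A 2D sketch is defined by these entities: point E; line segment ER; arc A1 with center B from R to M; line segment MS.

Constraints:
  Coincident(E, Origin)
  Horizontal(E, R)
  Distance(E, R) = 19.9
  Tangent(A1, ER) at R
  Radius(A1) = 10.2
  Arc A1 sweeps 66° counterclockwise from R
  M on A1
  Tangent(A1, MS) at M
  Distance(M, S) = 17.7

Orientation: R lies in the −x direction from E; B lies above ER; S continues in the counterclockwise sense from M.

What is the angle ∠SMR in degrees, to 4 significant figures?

147.0°

E is at the origin; ER is horizontal with |ER| = 19.9 and R on the −x side, so R = (-19.90, 0.000). Since A1 is tangent to ER there, BR ⟂ ER, so B = R + (0, 10.2) = (-19.90, 10.20). On A1, R sits at bearing -90° from B; a 66° counterclockwise sweep puts M at bearing -24°, so M = B + 10.2·(cos -24°, sin -24°) = (-10.58, 6.051). The tangent condition forces BM to be normal to MS, so MS runs along (−sin -24°, cos -24°); with |MS| = 17.7, S = (-3.383, 22.22). Then cos ∠SMR = MS·MR / (|MS||MR|), giving 147.0°.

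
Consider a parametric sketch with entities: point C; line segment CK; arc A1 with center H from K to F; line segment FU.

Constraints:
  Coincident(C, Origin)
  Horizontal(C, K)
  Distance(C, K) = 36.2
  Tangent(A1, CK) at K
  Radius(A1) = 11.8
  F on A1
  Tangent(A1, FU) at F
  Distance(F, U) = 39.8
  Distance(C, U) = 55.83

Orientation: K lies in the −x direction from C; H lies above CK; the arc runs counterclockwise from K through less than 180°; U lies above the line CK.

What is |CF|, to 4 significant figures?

26.89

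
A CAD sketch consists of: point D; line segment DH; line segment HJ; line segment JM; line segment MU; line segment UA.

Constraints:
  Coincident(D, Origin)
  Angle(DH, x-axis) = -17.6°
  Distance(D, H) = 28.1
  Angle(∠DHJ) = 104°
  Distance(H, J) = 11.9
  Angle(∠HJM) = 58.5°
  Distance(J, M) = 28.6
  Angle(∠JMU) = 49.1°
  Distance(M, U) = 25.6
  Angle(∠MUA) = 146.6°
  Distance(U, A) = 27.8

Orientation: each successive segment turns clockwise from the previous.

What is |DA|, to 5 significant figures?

54.150

D is at the origin; DH runs at -17.6° with length 28.1, so H = (26.785, -8.4966). ∠DHJ = 104.0° gives HJ at -93.600° from the x-axis; with |HJ| = 11.9, J = (26.037, -20.373). ∠HJM = 58.5° gives JM at 144.90° from the x-axis; with |JM| = 28.6, M = (2.6384, -3.9280). ∠JMU = 49.1° gives MU at 14.000° from the x-axis; with |MU| = 25.6, U = (27.478, 2.2652). ∠MUA = 146.6° gives UA at -19.400° from the x-axis; with |UA| = 27.8, A = (53.700, -6.9688). Then |DA| = |A − D| = 54.150.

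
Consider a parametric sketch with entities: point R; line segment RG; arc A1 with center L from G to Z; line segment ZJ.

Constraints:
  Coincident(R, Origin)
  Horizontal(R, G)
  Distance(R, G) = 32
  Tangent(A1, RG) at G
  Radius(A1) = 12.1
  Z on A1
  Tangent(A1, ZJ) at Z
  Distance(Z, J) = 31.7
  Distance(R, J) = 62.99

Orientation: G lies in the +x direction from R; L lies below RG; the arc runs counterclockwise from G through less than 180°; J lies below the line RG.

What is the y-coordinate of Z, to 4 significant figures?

-20.71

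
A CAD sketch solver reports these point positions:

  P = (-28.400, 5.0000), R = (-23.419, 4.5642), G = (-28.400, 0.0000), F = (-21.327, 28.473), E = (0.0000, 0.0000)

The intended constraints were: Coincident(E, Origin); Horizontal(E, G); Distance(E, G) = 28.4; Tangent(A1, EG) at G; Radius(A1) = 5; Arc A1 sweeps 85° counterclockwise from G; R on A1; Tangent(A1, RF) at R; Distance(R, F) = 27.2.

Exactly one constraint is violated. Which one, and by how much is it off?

Distance(R, F) = 27.2 — off by 3.20.

E = (0.00, 0.00) ✓; E.y = 0.00, G.y = 0.00 ✓; |EG| = 28.40 ✓; ∠(PG, GE) = 90.00° ✓; |PG| = 5.000 ✓; bearing(P→R) − bearing(P→G) = 85.00° ✓; |PR| = 5.000 ✓; ∠(PR, RF) = 90.00° ✓; |RF| = 24.00 ✗.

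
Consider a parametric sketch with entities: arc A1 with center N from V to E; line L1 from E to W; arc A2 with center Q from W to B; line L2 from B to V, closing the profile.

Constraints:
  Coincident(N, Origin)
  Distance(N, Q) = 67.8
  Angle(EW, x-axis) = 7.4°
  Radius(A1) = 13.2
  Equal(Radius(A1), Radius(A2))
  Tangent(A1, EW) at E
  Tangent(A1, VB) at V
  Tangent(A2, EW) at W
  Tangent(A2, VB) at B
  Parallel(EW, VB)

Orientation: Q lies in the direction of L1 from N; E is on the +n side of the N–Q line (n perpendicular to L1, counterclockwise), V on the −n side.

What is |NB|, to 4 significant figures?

69.07

The slot axis is L1's direction at 7.4°, so u = (cos 7.4°, sin 7.4°) = (0.9917, 0.1288) and n = (−sin 7.4°, cos 7.4°) = (-0.1288, 0.9917). N is at the origin and Q lies 67.8 along u from N, so Q = 67.8·u = (67.24, 8.732). Tangency of A1 to both parallel lines with radius 13.2 puts E and V at N ± 13.2·n: E = (-1.700, 13.09), V = (1.700, -13.09). Equal radii place W and B the same way about Q: W = Q + 13.2·n = (65.54, 21.82), B = Q − 13.2·n = (68.94, -4.358). Then |NB| = |B − N| = 69.07.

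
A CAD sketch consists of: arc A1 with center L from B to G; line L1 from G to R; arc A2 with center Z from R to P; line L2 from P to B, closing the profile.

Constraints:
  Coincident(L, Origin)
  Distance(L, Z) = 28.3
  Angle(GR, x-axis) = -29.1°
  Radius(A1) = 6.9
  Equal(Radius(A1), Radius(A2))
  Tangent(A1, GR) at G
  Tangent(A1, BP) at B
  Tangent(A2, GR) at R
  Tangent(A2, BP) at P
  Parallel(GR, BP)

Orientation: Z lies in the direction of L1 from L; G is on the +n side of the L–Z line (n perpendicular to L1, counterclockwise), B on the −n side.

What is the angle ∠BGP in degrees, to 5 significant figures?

64.005°

The slot axis is L1's direction at -29.1°, so u = (cos -29.1°, sin -29.1°) = (0.87377, -0.48634) and n = (−sin -29.1°, cos -29.1°) = (0.48634, 0.87377). L is at the origin and Z lies 28.3 along u from L, so Z = 28.3·u = (24.728, -13.763). Tangency of A1 to both parallel lines with radius 6.9 puts G and B at L ± 6.9·n: G = (3.3557, 6.0290), B = (-3.3557, -6.0290). Equal radii place R and P the same way about Z: R = Z + 6.9·n = (28.083, -7.7343), P = Z − 6.9·n = (21.372, -19.792). Then cos ∠BGP = GB·GP / (|GB||GP|), giving 64.005°.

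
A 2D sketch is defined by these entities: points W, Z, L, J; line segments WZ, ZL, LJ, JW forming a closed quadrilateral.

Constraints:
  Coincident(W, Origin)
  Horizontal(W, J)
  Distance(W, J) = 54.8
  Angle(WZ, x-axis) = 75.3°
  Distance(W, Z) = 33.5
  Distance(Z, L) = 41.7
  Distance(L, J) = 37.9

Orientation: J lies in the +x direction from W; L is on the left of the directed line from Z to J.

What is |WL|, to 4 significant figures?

62.45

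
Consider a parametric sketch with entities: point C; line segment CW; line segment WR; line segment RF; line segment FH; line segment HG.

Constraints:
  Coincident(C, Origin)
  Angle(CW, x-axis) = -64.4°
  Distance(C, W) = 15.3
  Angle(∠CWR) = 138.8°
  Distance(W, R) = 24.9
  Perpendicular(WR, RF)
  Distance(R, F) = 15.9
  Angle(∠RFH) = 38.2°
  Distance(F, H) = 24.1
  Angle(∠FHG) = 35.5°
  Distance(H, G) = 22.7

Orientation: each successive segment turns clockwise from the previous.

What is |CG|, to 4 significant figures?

43.82

C is at the origin; CW runs at -64.4° with length 15.3, so W = (6.611, -13.80). ∠CWR = 138.8° gives WR at -105.6° from the x-axis; with |WR| = 24.9, R = (-0.08519, -37.78). WR is perpendicular to RF, so RF runs at 164.4°; with |RF| = 15.9, F = (-15.40, -33.50). ∠RFH = 38.2° gives FH at 22.60° from the x-axis; with |FH| = 24.1, H = (6.850, -24.24). ∠FHG = 35.5° gives HG at -121.9° from the x-axis; with |HG| = 22.7, G = (-5.146, -43.52). Then |CG| = |G − C| = 43.82.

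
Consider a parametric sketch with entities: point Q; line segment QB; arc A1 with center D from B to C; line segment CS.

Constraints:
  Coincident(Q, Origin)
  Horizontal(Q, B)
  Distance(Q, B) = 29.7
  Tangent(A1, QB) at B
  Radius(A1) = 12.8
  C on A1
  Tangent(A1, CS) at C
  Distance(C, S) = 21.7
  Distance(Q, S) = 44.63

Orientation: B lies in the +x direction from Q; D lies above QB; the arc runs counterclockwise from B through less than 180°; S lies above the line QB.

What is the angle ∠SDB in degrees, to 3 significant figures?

168°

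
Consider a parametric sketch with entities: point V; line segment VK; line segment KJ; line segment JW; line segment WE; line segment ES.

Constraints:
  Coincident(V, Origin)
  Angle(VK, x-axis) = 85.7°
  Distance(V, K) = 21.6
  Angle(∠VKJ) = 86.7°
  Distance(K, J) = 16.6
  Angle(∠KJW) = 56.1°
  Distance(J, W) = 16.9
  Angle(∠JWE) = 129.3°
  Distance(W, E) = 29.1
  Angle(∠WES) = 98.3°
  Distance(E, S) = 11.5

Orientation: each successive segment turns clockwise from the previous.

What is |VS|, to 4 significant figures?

30.31

V is at the origin; VK runs at 85.7° with length 21.6, so K = (1.620, 21.54). ∠VKJ = 86.7° gives KJ at -7.600° from the x-axis; with |KJ| = 16.6, J = (18.07, 19.34). ∠KJW = 56.1° gives JW at -131.5° from the x-axis; with |JW| = 16.9, W = (6.875, 6.686). ∠JWE = 129.3° gives WE at 177.8° from the x-axis; with |WE| = 29.1, E = (-22.20, 7.803). ∠WES = 98.3° gives ES at 96.10° from the x-axis; with |ES| = 11.5, S = (-23.43, 19.24). Then |VS| = |S − V| = 30.31.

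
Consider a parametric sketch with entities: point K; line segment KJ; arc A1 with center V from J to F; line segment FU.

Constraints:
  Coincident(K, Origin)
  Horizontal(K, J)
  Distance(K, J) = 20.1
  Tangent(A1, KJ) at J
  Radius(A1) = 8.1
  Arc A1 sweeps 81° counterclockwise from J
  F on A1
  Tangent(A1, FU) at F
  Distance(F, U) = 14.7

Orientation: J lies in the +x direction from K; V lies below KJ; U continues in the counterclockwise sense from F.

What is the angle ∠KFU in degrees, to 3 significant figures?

110°

On A1, J sits at bearing 90° from V; an 81° counterclockwise sweep puts F at bearing 171°, so F = V + 8.1·(cos 171°, sin 171°) = (12.1, -6.83). The tangent condition forces VF to be normal to FU, so FU runs along (−sin 171°, cos 171°); with |FU| = 14.7, U = (9.80, -21.4). Then cos ∠KFU = FK·FU / (|FK||FU|), giving 110°.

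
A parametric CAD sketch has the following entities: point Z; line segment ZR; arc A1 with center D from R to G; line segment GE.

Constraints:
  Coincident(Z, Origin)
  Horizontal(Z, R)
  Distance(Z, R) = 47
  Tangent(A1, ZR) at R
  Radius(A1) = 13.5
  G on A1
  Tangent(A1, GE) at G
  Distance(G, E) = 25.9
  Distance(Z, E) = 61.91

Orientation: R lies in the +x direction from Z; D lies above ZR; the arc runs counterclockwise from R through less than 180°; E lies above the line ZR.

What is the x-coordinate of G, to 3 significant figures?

58.5

Checks: |DG| = 13.50 ✓; ∠(DG, GE) = 90.00° ✓; |GE| = 25.90 ✓; |ZE| = 61.91 ✓.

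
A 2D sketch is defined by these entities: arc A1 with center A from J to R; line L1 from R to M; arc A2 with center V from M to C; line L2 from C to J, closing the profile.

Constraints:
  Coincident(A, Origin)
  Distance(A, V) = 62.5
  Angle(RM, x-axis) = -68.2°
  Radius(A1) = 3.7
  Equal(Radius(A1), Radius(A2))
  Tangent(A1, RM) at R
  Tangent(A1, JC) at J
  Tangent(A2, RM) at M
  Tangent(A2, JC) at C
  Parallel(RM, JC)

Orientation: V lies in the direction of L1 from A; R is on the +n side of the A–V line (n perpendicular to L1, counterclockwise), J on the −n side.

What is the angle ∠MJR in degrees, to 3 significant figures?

83.2°

The slot axis is L1's direction at -68.2°, so u = (cos -68.2°, sin -68.2°) = (0.371, -0.928) and n = (−sin -68.2°, cos -68.2°) = (0.928, 0.371). A is at the origin and V lies 62.5 along u from A, so V = 62.5·u = (23.2, -58.0). Tangency of A1 to both parallel lines with radius 3.7 puts R and J at A ± 3.7·n: R = (3.44, 1.37), J = (-3.44, -1.37). Equal radii place M and C the same way about V: M = V + 3.7·n = (26.6, -56.7), C = V − 3.7·n = (19.8, -59.4). Then cos ∠MJR = JM·JR / (|JM||JR|), giving 83.2°.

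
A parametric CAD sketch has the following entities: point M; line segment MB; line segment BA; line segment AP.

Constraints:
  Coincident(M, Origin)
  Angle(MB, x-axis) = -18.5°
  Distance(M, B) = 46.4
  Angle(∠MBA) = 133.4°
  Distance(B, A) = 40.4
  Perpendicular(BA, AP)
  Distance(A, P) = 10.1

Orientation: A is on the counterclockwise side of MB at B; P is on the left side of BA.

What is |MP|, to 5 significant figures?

76.040

∠MBA = 133.4°, so BA runs at -18.5° + (180° − 133.4°) = 28.100° from the x-axis; with |BA| = 40.4, A = B + 40.4·(cos 28.100°, sin 28.100°) = (79.640, 4.3059). The perpendicularity gives AP at right angles to BA; with |AP| = 10.1 on the left of BA, P = A + 10.1·(-0.47101, 0.88213) = (74.883, 13.215). Then |MP| = |P − M| = 76.040.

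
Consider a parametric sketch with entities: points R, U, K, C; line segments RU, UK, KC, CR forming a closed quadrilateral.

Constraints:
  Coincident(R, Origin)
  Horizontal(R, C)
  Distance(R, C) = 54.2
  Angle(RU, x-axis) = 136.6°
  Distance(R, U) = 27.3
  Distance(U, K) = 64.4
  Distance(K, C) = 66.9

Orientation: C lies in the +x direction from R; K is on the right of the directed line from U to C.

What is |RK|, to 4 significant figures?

41.88

R is at the origin; R and C share the same y with |RC| = 54.2 and C in +x, so C = (54.2, 0). RU runs at 136.6° with |RU| = 27.3, so U = (-19.84, 18.76). K is determined by |UK| = 64.4 and |KC| = 66.9 together: it lies at the intersection of circle(U, 64.4) and circle(C, 66.9). With |UC| = 76.37, the foot of the radical line on UC is 36.04 from U and the perpendicular offset is √(64.4² − 36.04²) = 53.37. Taking the right-of-UC solution: K = (1.991, -41.83).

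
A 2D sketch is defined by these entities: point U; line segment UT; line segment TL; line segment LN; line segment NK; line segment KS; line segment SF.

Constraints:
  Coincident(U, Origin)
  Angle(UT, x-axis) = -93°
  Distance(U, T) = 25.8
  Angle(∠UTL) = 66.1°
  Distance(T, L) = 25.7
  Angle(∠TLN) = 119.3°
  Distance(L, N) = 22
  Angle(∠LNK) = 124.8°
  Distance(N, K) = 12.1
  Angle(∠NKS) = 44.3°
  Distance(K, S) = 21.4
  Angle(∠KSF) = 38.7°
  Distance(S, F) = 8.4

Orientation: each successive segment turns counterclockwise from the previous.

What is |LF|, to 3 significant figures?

15.4

U is at the origin; UT runs at -93.0° with length 25.8, so T = (-1.35, -25.8). ∠UTL = 66.1° gives TL at 20.9° from the x-axis; with |TL| = 25.7, L = (22.7, -16.6). ∠TLN = 119.3° gives LN at 81.6° from the x-axis; with |LN| = 22.0, N = (25.9, 5.17). ∠LNK = 124.8° gives NK at 137° from the x-axis; with |NK| = 12.1, K = (17.1, 13.5). ∠NKS = 44.3° gives KS at -87.5° from the x-axis; with |KS| = 21.4, S = (18.0, -7.93). ∠KSF = 38.7° gives SF at 53.8° from the x-axis; with |SF| = 8.4, F = (22.9, -1.15). Then |LF| = |F − L| = 15.4.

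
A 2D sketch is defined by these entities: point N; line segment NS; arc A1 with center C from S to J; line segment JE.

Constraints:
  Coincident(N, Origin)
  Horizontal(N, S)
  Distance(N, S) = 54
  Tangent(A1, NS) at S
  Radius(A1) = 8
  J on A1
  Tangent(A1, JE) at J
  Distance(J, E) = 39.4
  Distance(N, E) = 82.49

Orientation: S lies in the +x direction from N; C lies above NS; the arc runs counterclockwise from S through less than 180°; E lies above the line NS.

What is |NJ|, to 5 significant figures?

62.219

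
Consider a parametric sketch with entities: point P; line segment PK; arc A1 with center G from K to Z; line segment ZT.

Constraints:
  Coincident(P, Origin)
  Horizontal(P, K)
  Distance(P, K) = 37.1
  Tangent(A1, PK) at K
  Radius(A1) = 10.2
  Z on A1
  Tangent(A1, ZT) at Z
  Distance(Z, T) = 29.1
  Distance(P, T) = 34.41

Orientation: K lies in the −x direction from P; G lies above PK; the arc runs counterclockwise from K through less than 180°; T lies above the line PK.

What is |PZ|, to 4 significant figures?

28.60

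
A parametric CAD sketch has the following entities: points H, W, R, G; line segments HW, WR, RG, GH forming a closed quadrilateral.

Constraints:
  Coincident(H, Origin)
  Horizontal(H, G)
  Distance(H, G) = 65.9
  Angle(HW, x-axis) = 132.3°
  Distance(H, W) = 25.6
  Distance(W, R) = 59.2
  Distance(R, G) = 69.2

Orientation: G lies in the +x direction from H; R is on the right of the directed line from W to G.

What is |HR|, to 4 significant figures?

35.92

Checks: |WR| = 59.20 ✓; |RG| = 69.20 ✓.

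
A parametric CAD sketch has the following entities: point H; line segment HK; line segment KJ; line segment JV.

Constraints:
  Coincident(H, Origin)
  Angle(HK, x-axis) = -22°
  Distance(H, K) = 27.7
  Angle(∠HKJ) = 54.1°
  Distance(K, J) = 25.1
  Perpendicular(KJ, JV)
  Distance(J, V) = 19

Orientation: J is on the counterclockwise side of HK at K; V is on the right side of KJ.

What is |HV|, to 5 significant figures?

42.374

∠HKJ = 54.1°, so KJ runs at -22.0° + (180° − 54.1°) = 103.90° from the x-axis; with |KJ| = 25.1, J = K + 25.1·(cos 103.90°, sin 103.90°) = (19.653, 13.988). KJ is perpendicular to JV; with |JV| = 19.0 on the right of KJ, V = J + 19.0·(0.97072, 0.24023) = (38.097, 18.553). Then |HV| = |V − H| = 42.374.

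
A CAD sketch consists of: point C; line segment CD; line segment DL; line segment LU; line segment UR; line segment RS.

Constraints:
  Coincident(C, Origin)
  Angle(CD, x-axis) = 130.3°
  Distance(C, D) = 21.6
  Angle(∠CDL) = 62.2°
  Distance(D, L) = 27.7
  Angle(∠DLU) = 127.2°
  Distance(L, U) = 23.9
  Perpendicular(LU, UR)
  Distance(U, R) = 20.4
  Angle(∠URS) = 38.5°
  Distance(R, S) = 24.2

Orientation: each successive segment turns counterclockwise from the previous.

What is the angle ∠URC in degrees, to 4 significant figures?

105.0°

C is at the origin; CD runs at 130.3° with length 21.6, so D = (-13.97, 16.47). ∠CDL = 62.2° gives DL at -111.9° from the x-axis; with |DL| = 27.7, L = (-24.30, -9.227). ∠DLU = 127.2° gives LU at -59.10° from the x-axis; with |LU| = 23.9, U = (-12.03, -29.74). LU ⟂ UR, so UR runs at 30.90°; with |UR| = 20.4, R = (5.476, -19.26). Then cos ∠URC = RU·RC / (|RU||RC|), giving 105.0°.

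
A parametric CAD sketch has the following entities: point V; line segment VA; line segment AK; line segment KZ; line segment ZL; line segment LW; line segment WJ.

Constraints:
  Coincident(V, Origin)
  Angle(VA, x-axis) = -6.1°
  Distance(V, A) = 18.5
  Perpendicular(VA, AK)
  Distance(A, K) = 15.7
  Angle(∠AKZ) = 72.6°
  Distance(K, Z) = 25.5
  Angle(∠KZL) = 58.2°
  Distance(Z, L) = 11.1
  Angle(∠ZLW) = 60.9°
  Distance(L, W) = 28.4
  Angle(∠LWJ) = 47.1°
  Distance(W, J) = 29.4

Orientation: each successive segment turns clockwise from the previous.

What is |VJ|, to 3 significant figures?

21.5

∠ZLW = 60.9° gives LW at -84.4° from the x-axis; with |LW| = 28.4, W = (5.24, -29.4). ∠LWJ = 47.1° gives WJ at 143° from the x-axis; with |WJ| = 29.4, J = (-18.1, -11.5). Then |VJ| = |J − V| = 21.5.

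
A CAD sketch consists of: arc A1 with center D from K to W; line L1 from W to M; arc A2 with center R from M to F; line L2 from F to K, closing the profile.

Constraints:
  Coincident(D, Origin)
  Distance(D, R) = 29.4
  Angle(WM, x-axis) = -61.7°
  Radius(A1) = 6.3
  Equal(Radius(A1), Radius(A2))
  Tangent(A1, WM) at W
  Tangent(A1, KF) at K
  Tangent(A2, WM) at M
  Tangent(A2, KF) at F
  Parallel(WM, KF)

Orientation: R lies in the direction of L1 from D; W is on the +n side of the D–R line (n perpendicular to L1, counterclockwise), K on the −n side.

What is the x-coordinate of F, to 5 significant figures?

8.3912

Tangency of A1 to both parallel lines with radius 6.3 puts W and K at D ± 6.3·n: W = (5.5470, 2.9868), K = (-5.5470, -2.9868). Equal radii place M and F the same way about R: M = R + 6.3·n = (19.485, -22.899), F = R − 6.3·n = (8.3912, -28.873). So F.x = 8.3912.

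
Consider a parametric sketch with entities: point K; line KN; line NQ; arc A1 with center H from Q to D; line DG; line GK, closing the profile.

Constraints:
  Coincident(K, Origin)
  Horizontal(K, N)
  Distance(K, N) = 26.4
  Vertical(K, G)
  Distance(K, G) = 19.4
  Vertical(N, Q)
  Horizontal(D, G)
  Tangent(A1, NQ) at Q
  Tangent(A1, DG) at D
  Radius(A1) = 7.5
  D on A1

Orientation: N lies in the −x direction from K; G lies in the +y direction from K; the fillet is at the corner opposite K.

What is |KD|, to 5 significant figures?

27.084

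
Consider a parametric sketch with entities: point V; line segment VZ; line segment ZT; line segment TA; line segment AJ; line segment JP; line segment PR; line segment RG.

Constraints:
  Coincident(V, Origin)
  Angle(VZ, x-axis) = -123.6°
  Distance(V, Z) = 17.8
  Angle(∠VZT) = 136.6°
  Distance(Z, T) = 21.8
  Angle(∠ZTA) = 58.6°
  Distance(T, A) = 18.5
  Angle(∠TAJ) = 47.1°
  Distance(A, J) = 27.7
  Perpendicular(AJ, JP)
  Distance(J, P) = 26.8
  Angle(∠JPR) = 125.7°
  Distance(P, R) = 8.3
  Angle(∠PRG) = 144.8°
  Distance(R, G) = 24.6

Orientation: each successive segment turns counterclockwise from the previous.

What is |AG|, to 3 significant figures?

32.1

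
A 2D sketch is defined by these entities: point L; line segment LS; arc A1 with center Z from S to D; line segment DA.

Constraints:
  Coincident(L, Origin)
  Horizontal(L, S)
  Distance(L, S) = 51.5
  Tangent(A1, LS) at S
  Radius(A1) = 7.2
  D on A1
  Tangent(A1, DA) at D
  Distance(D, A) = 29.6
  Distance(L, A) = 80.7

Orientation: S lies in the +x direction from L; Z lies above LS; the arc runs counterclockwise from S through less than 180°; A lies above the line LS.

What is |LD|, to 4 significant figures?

56.74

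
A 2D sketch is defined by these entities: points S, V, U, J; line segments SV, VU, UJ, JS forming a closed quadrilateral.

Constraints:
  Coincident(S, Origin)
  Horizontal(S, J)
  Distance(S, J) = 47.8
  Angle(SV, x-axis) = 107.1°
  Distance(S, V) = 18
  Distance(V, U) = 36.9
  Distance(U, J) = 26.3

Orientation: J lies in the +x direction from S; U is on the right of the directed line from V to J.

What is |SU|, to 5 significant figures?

23.569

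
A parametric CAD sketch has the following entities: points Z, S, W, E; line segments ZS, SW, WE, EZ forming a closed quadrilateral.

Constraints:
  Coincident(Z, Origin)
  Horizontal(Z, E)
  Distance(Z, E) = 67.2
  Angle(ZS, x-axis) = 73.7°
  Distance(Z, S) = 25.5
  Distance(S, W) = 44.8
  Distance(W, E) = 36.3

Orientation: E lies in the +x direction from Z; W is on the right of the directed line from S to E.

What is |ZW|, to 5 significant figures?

35.146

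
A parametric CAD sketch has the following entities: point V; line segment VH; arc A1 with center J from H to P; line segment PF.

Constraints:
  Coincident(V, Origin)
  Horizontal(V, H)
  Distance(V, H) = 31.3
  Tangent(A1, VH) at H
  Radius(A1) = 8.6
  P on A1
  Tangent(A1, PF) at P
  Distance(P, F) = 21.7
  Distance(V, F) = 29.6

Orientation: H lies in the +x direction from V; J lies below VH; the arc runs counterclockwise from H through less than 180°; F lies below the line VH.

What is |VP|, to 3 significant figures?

23.9

V is at the origin; VH is horizontal with |VH| = 31.3 and H on the +x side, so H = (31.3, 0.00). Since A1 is tangent to VH there, JH ⟂ VH, so J = H + (0, -8.6) = (31.3, -8.60). Since JP ⟂ PF (tangency), |JF| = √(8.6² + 21.7²) = 23.3 regardless of where P sits on A1. So F lies on both circle(V, 29.6) and circle(J, 23.3); the below-VH intersection is F = (15.1, -25.4). P is the foot of the tangent from F: P = (23.3, -5.35).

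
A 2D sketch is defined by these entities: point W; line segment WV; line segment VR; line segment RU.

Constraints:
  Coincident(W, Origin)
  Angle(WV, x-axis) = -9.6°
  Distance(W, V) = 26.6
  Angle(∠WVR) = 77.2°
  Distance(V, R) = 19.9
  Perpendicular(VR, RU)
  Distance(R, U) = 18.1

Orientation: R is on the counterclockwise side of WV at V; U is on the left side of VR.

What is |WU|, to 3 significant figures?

16.1

∠WVR = 77.2°, so VR runs at -9.6° + (180° − 77.2°) = 93.2° from the x-axis; with |VR| = 19.9, R = V + 19.9·(cos 93.2°, sin 93.2°) = (25.1, 15.4). VR ⟂ RU; with |RU| = 18.1 on the left of VR, U = R + 18.1·(-0.998, -0.0558) = (7.04, 14.4). Then |WU| = |U − W| = 16.1.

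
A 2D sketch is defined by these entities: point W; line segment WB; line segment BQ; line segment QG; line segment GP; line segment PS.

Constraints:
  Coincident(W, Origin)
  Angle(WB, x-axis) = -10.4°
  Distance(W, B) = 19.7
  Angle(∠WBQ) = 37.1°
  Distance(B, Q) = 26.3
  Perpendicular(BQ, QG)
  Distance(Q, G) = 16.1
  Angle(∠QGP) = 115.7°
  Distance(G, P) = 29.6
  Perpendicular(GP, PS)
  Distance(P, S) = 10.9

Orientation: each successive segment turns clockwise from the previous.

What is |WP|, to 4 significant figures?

23.44

W is at the origin; WB runs at -10.4° with length 19.7, so B = (19.38, -3.556). ∠WBQ = 37.1° gives BQ at -153.3° from the x-axis; with |BQ| = 26.3, Q = (-4.119, -15.37). BQ is perpendicular to QG, so QG runs at 116.7°; with |QG| = 16.1, G = (-11.35, -0.9900). ∠QGP = 115.7° gives GP at 52.40° from the x-axis; with |GP| = 29.6, P = (6.707, 22.46). Then |WP| = |P − W| = 23.44.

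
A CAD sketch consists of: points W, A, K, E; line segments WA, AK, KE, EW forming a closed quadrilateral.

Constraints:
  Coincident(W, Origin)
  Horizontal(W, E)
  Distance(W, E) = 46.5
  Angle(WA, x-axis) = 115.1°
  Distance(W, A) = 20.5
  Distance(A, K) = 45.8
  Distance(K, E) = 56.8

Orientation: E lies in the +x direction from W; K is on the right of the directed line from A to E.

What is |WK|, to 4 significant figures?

27.17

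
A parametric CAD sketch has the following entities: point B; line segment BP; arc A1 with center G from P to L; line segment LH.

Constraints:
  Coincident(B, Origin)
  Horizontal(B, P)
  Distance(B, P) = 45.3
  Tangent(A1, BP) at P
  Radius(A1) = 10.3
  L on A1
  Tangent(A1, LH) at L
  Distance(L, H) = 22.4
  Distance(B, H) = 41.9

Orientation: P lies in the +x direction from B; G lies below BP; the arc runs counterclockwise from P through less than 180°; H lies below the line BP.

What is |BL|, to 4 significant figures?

36.16

B is at the origin; BP is horizontal with |BP| = 45.3 and P on the +x side, so P = (45.30, 0.000). Since A1 is tangent to BP there, GP ⟂ BP, so G = P + (0, -10.3) = (45.30, -10.30). Since GL ⟂ LH (tangency), |GH| = √(10.3² + 22.4²) = 24.65 regardless of where L sits on A1. So H lies on both circle(B, 41.9) and circle(G, 24.65); the below-BP intersection is H = (29.79, -29.46). L is the foot of the tangent from H: L = (35.32, -7.758).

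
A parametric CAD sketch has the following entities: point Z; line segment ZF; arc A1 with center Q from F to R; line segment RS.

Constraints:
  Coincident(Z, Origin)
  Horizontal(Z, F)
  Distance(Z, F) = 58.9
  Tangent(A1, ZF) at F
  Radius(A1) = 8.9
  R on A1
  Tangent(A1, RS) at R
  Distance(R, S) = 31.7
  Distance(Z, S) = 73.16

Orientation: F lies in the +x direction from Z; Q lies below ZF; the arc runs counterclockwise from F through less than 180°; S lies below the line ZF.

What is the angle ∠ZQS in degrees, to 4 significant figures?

100.6°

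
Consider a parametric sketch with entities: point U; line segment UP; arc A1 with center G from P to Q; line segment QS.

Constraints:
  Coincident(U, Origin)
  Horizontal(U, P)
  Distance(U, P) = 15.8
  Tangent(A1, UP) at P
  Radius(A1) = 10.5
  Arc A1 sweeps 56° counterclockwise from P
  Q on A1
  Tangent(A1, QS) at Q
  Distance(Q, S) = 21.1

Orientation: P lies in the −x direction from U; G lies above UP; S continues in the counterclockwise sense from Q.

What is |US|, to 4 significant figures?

22.62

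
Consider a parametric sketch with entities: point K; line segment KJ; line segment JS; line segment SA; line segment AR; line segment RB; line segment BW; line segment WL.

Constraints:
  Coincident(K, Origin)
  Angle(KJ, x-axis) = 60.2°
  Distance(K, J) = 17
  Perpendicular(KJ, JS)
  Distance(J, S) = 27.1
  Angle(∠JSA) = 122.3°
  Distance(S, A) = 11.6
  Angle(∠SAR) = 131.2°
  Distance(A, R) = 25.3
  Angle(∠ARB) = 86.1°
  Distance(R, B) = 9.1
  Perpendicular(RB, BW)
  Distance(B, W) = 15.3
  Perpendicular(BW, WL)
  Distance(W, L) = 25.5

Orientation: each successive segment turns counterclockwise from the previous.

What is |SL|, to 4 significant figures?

32.19

K is at the origin; KJ runs at 60.2° with length 17.0, so J = (8.449, 14.75). KJ ⟂ JS, so JS runs at 150.2°; with |JS| = 27.1, S = (-15.07, 28.22). ∠JSA = 122.3° gives SA at -152.1° from the x-axis; with |SA| = 11.6, A = (-25.32, 22.79). ∠SAR = 131.2° gives AR at -103.3° from the x-axis; with |AR| = 25.3, R = (-31.14, -1.829). ∠ARB = 86.1° gives RB at -9.400° from the x-axis; with |RB| = 9.1, B = (-22.16, -3.316). RB is perpendicular to BW, so BW runs at 80.60°; with |BW| = 15.3, W = (-19.66, 11.78). BW ⟂ WL, so WL runs at 170.6°; with |WL| = 25.5, L = (-44.82, 15.94). Then |SL| = |L − S| = 32.19.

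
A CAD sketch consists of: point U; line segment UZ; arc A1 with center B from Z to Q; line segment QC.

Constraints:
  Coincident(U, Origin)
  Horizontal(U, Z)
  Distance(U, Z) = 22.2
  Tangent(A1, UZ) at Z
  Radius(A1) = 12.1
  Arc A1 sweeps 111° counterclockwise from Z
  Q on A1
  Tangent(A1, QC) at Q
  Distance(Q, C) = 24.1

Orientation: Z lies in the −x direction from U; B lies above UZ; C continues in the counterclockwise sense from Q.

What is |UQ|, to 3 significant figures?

19.7

U is at the origin; UZ is horizontal with |UZ| = 22.2 and Z on the −x side, so Z = (-22.2, 0.00). Tangency of A1 to UZ means the radius BZ is perpendicular to UZ, so B = Z + (0, 12.1) = (-22.2, 12.1). On A1, Z sits at bearing -90° from B; a 111° counterclockwise sweep puts Q at bearing 21°, so Q = B + 12.1·(cos 21°, sin 21°) = (-10.9, 16.4). Then |UQ| = |Q − U| = 19.7.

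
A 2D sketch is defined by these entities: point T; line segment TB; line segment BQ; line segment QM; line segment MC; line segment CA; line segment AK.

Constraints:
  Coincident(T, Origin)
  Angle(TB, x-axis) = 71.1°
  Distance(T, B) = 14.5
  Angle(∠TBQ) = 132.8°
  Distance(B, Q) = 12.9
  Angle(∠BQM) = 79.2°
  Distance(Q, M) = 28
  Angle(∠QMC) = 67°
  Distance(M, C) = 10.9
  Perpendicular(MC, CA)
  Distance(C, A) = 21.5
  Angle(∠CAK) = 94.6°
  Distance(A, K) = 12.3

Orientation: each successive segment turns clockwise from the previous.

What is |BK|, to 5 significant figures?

23.347

The perpendicularity gives CA at right angles to MC, so CA runs at 80.100°; with |CA| = 21.5, A = (15.796, 14.727). ∠CAK = 94.6° gives AK at -5.3000° from the x-axis; with |AK| = 12.3, K = (28.043, 13.591). Then |BK| = |K − B| = 23.347.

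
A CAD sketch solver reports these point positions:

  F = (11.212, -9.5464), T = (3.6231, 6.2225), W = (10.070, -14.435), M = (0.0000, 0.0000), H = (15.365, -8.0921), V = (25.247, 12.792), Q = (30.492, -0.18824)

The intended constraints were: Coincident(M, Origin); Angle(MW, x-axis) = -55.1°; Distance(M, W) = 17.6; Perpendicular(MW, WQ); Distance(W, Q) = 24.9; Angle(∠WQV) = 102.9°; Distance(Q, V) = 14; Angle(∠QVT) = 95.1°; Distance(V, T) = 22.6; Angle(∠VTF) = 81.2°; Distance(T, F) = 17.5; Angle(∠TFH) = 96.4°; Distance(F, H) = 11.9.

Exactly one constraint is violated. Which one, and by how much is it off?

Distance(F, H) = 11.9 — off by 7.50.

M = (0.00, 0.00) ✓; MW at -55.10° ✓; |MW| = 17.60 ✓; ∠(MW, WQ) = 90.00° ✓; |WQ| = 24.90 ✓; ∠WQV = 102.9° ✓; |QV| = 14.00 ✓; ∠QVT = 95.10° ✓; |VT| = 22.60 ✓; ∠VTF = 81.20° ✓; |TF| = 17.50 ✓; ∠TFH = 96.40° ✓; |FH| = 4.400 ✗.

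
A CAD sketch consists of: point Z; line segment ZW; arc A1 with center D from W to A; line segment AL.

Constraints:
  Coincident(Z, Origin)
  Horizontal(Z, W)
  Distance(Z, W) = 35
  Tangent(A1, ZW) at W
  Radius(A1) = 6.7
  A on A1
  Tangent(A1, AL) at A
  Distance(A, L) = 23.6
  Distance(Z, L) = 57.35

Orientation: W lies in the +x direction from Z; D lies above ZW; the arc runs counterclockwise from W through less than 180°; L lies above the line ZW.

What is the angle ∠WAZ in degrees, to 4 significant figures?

26.23°

Z is at the origin; ZW is horizontal with |ZW| = 35.0 and W on the +x side, so W = (35.00, 0.000). Since A1 is tangent to ZW there, DW ⟂ ZW, so D = W + (0, 6.7) = (35.00, 6.700). Since DA ⟂ AL (tangency), |DL| = √(6.7² + 23.6²) = 24.53 regardless of where A sits on A1. So L lies on both circle(Z, 57.35) and circle(D, 24.53); the above-ZW intersection is L = (51.83, 24.55). A is the foot of the tangent from L: A = (40.94, 3.610).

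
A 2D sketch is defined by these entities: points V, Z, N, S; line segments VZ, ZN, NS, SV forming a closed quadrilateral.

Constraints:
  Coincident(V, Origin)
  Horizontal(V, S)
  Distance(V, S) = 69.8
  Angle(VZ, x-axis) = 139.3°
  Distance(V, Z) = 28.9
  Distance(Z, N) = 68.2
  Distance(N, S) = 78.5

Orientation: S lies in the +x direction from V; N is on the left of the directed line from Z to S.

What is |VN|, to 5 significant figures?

71.461

V is at the origin; VS is horizontal with |VS| = 69.8 and S in +x, so S = (69.8, 0). VZ runs at 139.3° with |VZ| = 28.9, so Z = (-21.910, 18.846). N is determined by |ZN| = 68.2 and |NS| = 78.5 together: it lies at the intersection of circle(Z, 68.2) and circle(S, 78.5). With |ZS| = 93.626, the foot of the radical line on ZS is 38.744 from Z and the perpendicular offset is √(68.2² − 38.744²) = 56.126. Taking the left-of-ZS solution: N = (27.338, 66.025).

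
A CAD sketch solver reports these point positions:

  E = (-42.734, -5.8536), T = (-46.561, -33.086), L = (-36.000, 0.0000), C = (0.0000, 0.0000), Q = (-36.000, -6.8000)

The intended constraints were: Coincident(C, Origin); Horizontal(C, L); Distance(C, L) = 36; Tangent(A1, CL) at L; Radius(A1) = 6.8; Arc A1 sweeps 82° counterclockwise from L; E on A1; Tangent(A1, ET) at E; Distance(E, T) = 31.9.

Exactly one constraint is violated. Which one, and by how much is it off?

Distance(E, T) = 31.9 — off by 4.40.

C = (0.00, 0.00) ✓; C.y = 0.00, L.y = 0.00 ✓; |CL| = 36.00 ✓; ∠(QL, LC) = 90.00° ✓; |QL| = 6.800 ✓; bearing(Q→E) − bearing(Q→L) = 82.00° ✓; |QE| = 6.800 ✓; ∠(QE, ET) = 90.00° ✓; |ET| = 27.50 ✗.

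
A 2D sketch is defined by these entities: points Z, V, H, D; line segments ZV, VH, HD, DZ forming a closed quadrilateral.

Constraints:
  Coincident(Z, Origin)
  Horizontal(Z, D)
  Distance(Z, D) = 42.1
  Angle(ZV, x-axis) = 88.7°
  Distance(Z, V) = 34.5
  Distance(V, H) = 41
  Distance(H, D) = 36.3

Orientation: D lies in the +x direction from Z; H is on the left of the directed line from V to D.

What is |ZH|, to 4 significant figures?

55.32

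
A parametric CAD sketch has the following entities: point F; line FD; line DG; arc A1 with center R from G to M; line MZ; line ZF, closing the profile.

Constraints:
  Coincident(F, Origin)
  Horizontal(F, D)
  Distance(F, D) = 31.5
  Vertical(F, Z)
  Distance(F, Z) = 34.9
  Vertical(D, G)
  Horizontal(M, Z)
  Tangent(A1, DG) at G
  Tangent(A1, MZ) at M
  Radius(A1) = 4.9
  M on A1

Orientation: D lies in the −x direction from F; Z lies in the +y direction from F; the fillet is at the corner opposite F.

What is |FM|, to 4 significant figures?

43.88

F is at the origin; FD is horizontal with |FD| = 31.5 and D on the −x side, so D = (-31.50, 0.000). FZ is vertical with |FZ| = 34.9 and Z on the +y side, so Z = (0.000, 34.90). The virtual corner opposite F is at (-31.50, 34.90). Since A1 is tangent to DG there, RG ⟂ DG and the tangent condition forces RM to be normal to MZ, with radius 4.9, so the center R sits 4.9 in from both sides at R = (-26.60, 30.00). That places the tangent points at G = (-31.50, 30.00) on DG and M = (-26.60, 34.90) on MZ. Then |FM| = |M − F| = 43.88.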